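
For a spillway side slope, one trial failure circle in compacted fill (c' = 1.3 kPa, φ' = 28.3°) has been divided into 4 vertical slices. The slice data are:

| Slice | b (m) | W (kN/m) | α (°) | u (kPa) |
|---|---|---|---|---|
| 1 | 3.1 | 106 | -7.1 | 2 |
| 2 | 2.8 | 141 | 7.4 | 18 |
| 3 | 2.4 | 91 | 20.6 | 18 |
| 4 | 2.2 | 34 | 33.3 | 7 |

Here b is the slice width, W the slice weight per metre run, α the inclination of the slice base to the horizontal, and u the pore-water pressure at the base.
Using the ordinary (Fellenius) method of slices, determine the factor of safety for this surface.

Ordinary method of slices: FS = Σ[c'·Δl_i + (W_i cosα_i − u_i·Δl_i)·tanφ'] / Σ W_i sinα_i, with Δl_i = b_i / cosα_i.
Slice 1: Δl = 3.1/cos(-7.1°) = 3.124 m; N'_1 = 106·cos(-7.1°) − 2·3.124 = 98.9; c'Δl = 4.06; W sinα = -13.1
Slice 2: Δl = 2.8/cos7.4° = 2.824 m; N'_2 = 141·cos7.4° − 18·2.824 = 89.0; c'Δl = 3.67; W sinα = 18.2
Slice 3: Δl = 2.4/cos20.6° = 2.564 m; N'_3 = 91·cos20.6° − 18·2.564 = 39.0; c'Δl = 3.33; W sinα = 32.0
Slice 4: Δl = 2.2/cos33.3° = 2.632 m; N'_4 = 34·cos33.3° − 7·2.632 = 10.0; c'Δl = 3.42; W sinα = 18.7
Σc'Δl = 14.5 kN/m; ΣN' = 237.0 kN/m; ΣW sinα = 55.7 kN/m
Resisting = 14.5 + 237.0·tan28.3° = 14.5 + 127.6 = 142.1 kN/m
FS = 142.1 / 55.7 = 2.549

FS = 2.55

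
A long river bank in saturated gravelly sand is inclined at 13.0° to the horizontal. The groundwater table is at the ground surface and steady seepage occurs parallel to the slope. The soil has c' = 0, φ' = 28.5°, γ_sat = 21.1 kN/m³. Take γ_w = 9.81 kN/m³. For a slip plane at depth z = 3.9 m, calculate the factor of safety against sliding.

FS = 1.26

With seepage parallel to the slope and the water table at the surface, the effective normal stress on the slip plane uses the buoyant unit weight γ' = γ_sat − γ_w while the driving shear stress uses γ_sat:
FS = [c' + γ' z cos²β tanφ'] / [γ_sat z sinβ cosβ]
(For c' = 0 this reduces to FS = (γ'/γ_sat)·tanφ'/tanβ.)
γ' = 21.1 − 9.81 = 11.29 kN/m³
Numerator = 0.0 + 11.29·3.9·cos²13.0°·tan28.5° = 0.0 + 11.29·3.9·0.9494·0.5430 = 22.697 kPa
Denominator = 21.1·3.9·sin13.0°·cos13.0° = 21.1·3.9·0.2250·0.9744 = 18.037 kPa
FS = 22.697 / 18.037 = 1.258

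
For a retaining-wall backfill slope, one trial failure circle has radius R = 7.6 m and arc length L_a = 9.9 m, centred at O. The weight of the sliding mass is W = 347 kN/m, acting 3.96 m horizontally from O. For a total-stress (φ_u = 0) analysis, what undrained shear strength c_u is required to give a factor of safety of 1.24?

FS = c_u·L_a·R / (W·d), so c_u = FS·W·d / (L_a·R).
c_u = 1.24·347·3.96 / (9.90·7.6) = 1703.9 / 75.24 = 22.65 kPa

c_u = 22.6 kPa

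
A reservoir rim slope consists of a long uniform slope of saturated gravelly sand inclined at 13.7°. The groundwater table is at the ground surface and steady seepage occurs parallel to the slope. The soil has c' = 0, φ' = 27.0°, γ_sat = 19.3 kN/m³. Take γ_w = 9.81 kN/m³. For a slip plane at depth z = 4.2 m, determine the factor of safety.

With seepage parallel to the slope and the water table at the surface, the effective normal stress on the slip plane uses the buoyant unit weight γ' = γ_sat − γ_w while the driving shear stress uses γ_sat:
FS = [c' + γ' z cos²β tanφ'] / [γ_sat z sinβ cosβ]
(For c' = 0 this reduces to FS = (γ'/γ_sat)·tanφ'/tanβ.)
γ' = 19.3 − 9.81 = 9.49 kN/m³
Numerator = 0.0 + 9.49·4.2·cos²13.7°·tan27.0° = 0.0 + 9.49·4.2·0.9439·0.5095 = 19.170 kPa
Denominator = 19.3·4.2·sin13.7°·cos13.7° = 19.3·4.2·0.2368·0.9715 = 18.652 kPa
FS = 19.170 / 18.652 = 1.028

FS = 1.03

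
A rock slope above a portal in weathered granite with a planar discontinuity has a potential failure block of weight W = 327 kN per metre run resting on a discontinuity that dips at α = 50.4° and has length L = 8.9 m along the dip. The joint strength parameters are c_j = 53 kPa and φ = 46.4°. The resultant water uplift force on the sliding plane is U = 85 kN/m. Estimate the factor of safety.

FS = 2.39

Resolving the block weight along and normal to the plane and applying the Mohr–Coulomb strength on the joint:
N' = W cosα − U = 327·cos50.4° − 85 = 123.4 kN/m
Driving force T = W sinα = 327·sin50.4° = 252.0 kN/m
Resisting force R = c_j·L + N'·tanφ = 53·8.9 + 123.4·tan46.4° = 471.7 + 129.6 = 601.3 kN/m
FS = R / T = 601.3 / 252.0 = 2.387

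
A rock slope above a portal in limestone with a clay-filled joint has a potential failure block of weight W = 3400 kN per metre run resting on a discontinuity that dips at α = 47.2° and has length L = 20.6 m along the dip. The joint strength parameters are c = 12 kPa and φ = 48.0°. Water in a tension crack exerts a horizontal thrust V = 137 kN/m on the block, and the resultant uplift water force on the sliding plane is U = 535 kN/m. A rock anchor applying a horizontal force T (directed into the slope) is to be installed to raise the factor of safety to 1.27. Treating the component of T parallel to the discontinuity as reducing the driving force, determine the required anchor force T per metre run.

T = 703 kN/m

Resolving forces along and normal to the sliding plane, with the horizontal anchor force T adding T·sinα to the effective normal force and T·cosα acting up the plane against the driving force:
FS = [cL + (W cosα − U − V sinα + T sinα) tanφ] / [W sinα + V cosα − T cosα]
Without the anchor: N' = 1674.6 kN/m, driving T_d = 2587.8 kN/m, resisting R = 12·20.6 + 1674.6·tan48.0° = 2107.0 kN/m, FS = 0.81.
Setting FS = 1.27 and solving for T:
1.27·(2587.8 − T cos47.2°) = 2107.0 + T sin47.2°·tan48.0°
T·(sin47.2°·tan48.0° + 1.27·cos47.2°) = 1.27·2587.8 − 2107.0
T·(0.7337·1.1106 + 1.27·0.6794) = 3286.5 − 2107.0 = 1179.5
T·1.6778 = 1179.5
T = 703.0 kN/m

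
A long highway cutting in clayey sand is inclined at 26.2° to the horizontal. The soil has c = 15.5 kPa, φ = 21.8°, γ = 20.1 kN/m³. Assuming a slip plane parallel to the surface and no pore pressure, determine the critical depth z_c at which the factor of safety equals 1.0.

z_c = 10.40 m

Setting FS = 1.00 in FS = [c + γz cos²β tanφ] / [γz sinβ cosβ] and solving for z:
z = c / [γ cosβ (FS·sinβ − cosβ·tanφ)]
  = 15.5 / [20.1·cos26.2°·(1.00·sin26.2° − cos26.2°·tan21.8°)]
  = 15.5 / [20.1·0.8973·(1.00·0.4415 − 0.8973·0.4000)]
  = 15.5 / 1.4902 = 10.401 m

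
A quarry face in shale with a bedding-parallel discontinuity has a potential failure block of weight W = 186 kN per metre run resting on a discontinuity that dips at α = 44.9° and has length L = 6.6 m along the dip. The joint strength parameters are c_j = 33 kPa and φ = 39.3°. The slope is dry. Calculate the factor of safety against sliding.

FS = 2.48

Resolving the block weight along and normal to the plane and applying the Mohr–Coulomb strength on the joint:
N' = W cosα = 186·cos44.9° = 131.8 kN/m
Driving force T = W sinα = 186·sin44.9° = 131.3 kN/m
Resisting force R = c_j·L + N'·tanφ = 33·6.6 + 131.8·tan39.3° = 217.8 + 107.8 = 325.6 kN/m
FS = R / T = 325.6 / 131.3 = 2.480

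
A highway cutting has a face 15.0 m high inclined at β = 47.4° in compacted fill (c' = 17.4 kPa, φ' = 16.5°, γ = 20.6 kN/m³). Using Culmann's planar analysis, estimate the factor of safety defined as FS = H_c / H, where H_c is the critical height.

FS = 1.12

H_c = (4c'/γ) · sinβ cosφ' / [1 − cos(β − φ')]
    = (4·17.4/20.6) · sin47.4°·cos16.5° / [1 − cos30.9°]
    = 3.379 · 0.7058 / 0.1419 = 16.80 m
FS = H_c / H = 16.80 / 15.0 = 1.120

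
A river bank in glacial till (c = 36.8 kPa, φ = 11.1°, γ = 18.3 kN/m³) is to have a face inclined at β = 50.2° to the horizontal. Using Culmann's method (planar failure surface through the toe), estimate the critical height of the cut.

H_c = 27.08 m

Culmann's analysis gives the critical failure plane at α_cr = (β + φ)/2 = (50.2 + 11.1)/2 = 30.7°, and the critical height
H_c = (4c/γ) · sinβ cosφ / [1 − cos(β − φ)]
    = (4·36.8/18.3) · sin50.2°·cos11.1° / [1 − cos(39.1°)]
    = 8.044 · 0.7683·0.9813 / [1 − 0.7760]
    = 8.044 · 0.7539 / 0.2240
    = 27.08 m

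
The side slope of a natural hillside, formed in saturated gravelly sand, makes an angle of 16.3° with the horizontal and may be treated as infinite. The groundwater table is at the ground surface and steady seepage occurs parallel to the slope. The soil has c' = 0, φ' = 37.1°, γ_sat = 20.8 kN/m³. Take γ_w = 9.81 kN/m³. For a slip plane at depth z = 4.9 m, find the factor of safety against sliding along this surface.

With seepage parallel to the slope and the water table at the surface, the effective normal stress on the slip plane uses the buoyant unit weight γ' = γ_sat − γ_w while the driving shear stress uses γ_sat:
FS = [c' + γ' z cos²β tanφ'] / [γ_sat z sinβ cosβ]
(For c' = 0 this reduces to FS = (γ'/γ_sat)·tanφ'/tanβ.)
γ' = 20.8 − 9.81 = 10.99 kN/m³
Numerator = 0.0 + 10.99·4.9·cos²16.3°·tan37.1° = 0.0 + 10.99·4.9·0.9212·0.7563 = 37.519 kPa
Denominator = 20.8·4.9·sin16.3°·cos16.3° = 20.8·4.9·0.2807·0.9598 = 27.456 kPa
FS = 37.519 / 27.456 = 1.367

FS = 1.37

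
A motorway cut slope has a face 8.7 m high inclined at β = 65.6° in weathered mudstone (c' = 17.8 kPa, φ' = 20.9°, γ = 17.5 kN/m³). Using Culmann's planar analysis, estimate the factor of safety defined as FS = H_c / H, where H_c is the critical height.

FS = 1.38

H_c = (4c'/γ) · sinβ cosφ' / [1 − cos(β − φ')]
    = (4·17.8/17.5) · sin65.6°·cos20.9° / [1 − cos44.7°]
    = 4.069 · 0.8508 / 0.2892 = 11.97 m
FS = H_c / H = 11.97 / 8.7 = 1.376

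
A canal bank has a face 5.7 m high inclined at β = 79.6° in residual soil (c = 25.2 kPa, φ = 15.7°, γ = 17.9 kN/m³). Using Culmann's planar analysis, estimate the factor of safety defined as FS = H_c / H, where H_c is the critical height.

FS = 1.67

H_c = (4c/γ) · sinβ cosφ / [1 − cos(β − φ)]
    = (4·25.2/17.9) · sin79.6°·cos15.7° / [1 − cos63.9°]
    = 5.631 · 0.9469 / 0.5601 = 9.52 m
FS = H_c / H = 9.52 / 5.7 = 1.670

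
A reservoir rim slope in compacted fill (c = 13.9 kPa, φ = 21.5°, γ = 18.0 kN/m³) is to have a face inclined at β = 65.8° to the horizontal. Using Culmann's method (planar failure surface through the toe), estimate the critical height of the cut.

H_c = 9.22 m

Culmann's analysis gives the critical failure plane at α_cr = (β + φ)/2 = (65.8 + 21.5)/2 = 43.6°, and the critical height
H_c = (4c/γ) · sinβ cosφ / [1 − cos(β − φ)]
    = (4·13.9/18.0) · sin65.8°·cos21.5° / [1 − cos(44.3°)]
    = 3.089 · 0.9121·0.9304 / [1 − 0.7157]
    = 3.089 · 0.8487 / 0.2843
    = 9.22 m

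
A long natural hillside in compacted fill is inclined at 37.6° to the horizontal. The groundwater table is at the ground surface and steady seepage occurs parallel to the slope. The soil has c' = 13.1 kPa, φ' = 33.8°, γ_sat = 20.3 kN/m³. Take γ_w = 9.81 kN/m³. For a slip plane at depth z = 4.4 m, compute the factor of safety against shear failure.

With seepage parallel to the slope and the water table at the surface, the effective normal stress on the slip plane uses the buoyant unit weight γ' = γ_sat − γ_w while the driving shear stress uses γ_sat:
FS = [c' + γ' z cos²β tanφ'] / [γ_sat z sinβ cosβ]
γ' = 20.3 − 9.81 = 10.49 kN/m³
Numerator = 13.1 + 10.49·4.4·cos²37.6°·tan33.8° = 13.1 + 10.49·4.4·0.6277·0.6694 = 32.496 kPa
Denominator = 20.3·4.4·sin37.6°·cos37.6° = 20.3·4.4·0.6101·0.7923 = 43.178 kPa
FS = 32.496 / 43.178 = 0.753

FS = 0.75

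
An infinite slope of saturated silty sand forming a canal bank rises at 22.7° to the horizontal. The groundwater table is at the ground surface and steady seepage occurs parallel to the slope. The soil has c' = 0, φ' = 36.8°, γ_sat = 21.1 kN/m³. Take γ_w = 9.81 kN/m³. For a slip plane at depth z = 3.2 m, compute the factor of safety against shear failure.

FS = 0.96

With seepage parallel to the slope and the water table at the surface, the effective normal stress on the slip plane uses the buoyant unit weight γ' = γ_sat − γ_w while the driving shear stress uses γ_sat:
FS = [c' + γ' z cos²β tanφ'] / [γ_sat z sinβ cosβ]
(For c' = 0 this reduces to FS = (γ'/γ_sat)·tanφ'/tanβ.)
γ' = 21.1 − 9.81 = 11.29 kN/m³
Numerator = 0.0 + 11.29·3.2·cos²22.7°·tan36.8° = 0.0 + 11.29·3.2·0.8511·0.7481 = 23.002 kPa
Denominator = 21.1·3.2·sin22.7°·cos22.7° = 21.1·3.2·0.3859·0.9225 = 24.038 kPa
FS = 23.002 / 24.038 = 0.957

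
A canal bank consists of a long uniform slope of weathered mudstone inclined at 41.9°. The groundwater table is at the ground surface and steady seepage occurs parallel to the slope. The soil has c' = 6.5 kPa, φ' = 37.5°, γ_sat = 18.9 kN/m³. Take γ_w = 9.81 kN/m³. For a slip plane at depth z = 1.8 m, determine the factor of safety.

FS = 0.80

With seepage parallel to the slope and the water table at the surface, the effective normal stress on the slip plane uses the buoyant unit weight γ' = γ_sat − γ_w while the driving shear stress uses γ_sat:
FS = [c' + γ' z cos²β tanφ'] / [γ_sat z sinβ cosβ]
γ' = 18.9 − 9.81 = 9.09 kN/m³
Numerator = 6.5 + 9.09·1.8·cos²41.9°·tan37.5° = 6.5 + 9.09·1.8·0.5540·0.7673 = 13.455 kPa
Denominator = 18.9·1.8·sin41.9°·cos41.9° = 18.9·1.8·0.6678·0.7443 = 16.911 kPa
FS = 13.455 / 16.911 = 0.796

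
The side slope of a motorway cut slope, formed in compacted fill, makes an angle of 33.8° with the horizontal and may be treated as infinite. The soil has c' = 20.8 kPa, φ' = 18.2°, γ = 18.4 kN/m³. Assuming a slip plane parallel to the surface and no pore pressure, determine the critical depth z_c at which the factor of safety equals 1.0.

Setting FS = 1.00 in FS = [c' + γz cos²β tanφ'] / [γz sinβ cosβ] and solving for z:
z = c' / [γ cosβ (FS·sinβ − cosβ·tanφ')]
  = 20.8 / [18.4·cos33.8°·(1.00·sin33.8° − cos33.8°·tan18.2°)]
  = 20.8 / [18.4·0.8310·(1.00·0.5563 − 0.8310·0.3288)]
  = 20.8 / 4.3284 = 4.806 m

z_c = 4.81 m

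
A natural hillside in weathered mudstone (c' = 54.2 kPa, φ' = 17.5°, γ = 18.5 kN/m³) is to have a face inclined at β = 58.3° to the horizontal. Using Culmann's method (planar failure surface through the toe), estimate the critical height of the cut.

H_c = 39.13 m

Culmann's analysis gives the critical failure plane at α_cr = (β + φ')/2 = (58.3 + 17.5)/2 = 37.9°, and the critical height
H_c = (4c'/γ) · sinβ cosφ' / [1 − cos(β − φ')]
    = (4·54.2/18.5) · sin58.3°·cos17.5° / [1 − cos(40.8°)]
    = 11.719 · 0.8508·0.9537 / [1 − 0.7570]
    = 11.719 · 0.8114 / 0.2430
    = 39.13 m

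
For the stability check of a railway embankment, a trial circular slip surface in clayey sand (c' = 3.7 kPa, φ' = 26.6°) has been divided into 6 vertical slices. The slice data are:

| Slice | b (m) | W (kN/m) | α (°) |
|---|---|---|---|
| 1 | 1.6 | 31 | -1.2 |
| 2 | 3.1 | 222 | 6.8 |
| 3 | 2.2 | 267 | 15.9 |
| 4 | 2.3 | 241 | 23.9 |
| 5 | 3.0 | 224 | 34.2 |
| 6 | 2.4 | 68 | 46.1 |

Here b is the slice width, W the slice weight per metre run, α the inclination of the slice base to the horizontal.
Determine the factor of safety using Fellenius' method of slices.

FS = 1.46

Ordinary method of slices: FS = Σ[c'·Δl_i + (W_i cosα_i)·tanφ'] / Σ W_i sinα_i, with Δl_i = b_i / cosα_i.
Slice 1: Δl = 1.6/cos(-1.2°) = 1.600 m; N'_1 = 31·cos(-1.2°) = 31.0; c'Δl = 5.92; W sinα = -0.6
Slice 2: Δl = 3.1/cos6.8° = 3.122 m; N'_2 = 222·cos6.8° = 220.4; c'Δl = 11.55; W sinα = 26.3
Slice 3: Δl = 2.2/cos15.9° = 2.288 m; N'_3 = 267·cos15.9° = 256.8; c'Δl = 8.46; W sinα = 73.1
Slice 4: Δl = 2.3/cos23.9° = 2.516 m; N'_4 = 241·cos23.9° = 220.3; c'Δl = 9.31; W sinα = 97.6
Slice 5: Δl = 3.0/cos34.2° = 3.627 m; N'_5 = 224·cos34.2° = 185.3; c'Δl = 13.42; W sinα = 125.9
Slice 6: Δl = 2.4/cos46.1° = 3.461 m; N'_6 = 68·cos46.1° = 47.2; c'Δl = 12.81; W sinα = 49.0
Σc'Δl = 61.5 kN/m; ΣN' = 961.0 kN/m; ΣW sinα = 371.3 kN/m
Resisting = 61.5 + 961.0·tan26.6° = 61.5 + 481.2 = 542.7 kN/m
FS = 542.7 / 371.3 = 1.461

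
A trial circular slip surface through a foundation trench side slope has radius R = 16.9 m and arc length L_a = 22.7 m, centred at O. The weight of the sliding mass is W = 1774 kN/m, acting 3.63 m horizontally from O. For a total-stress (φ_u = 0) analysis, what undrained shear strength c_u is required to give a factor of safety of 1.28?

FS = c_u·L_a·R / (W·d), so c_u = FS·W·d / (L_a·R).
c_u = 1.28·1774·3.63 / (22.70·16.9) = 8242.7 / 383.63 = 21.49 kPa

c_u = 21.5 kPa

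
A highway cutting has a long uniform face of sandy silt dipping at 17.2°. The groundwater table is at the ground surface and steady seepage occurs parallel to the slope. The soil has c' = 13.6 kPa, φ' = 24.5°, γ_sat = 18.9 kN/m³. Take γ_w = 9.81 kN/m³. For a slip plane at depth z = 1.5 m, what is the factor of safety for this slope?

FS = 2.41

With seepage parallel to the slope and the water table at the surface, the effective normal stress on the slip plane uses the buoyant unit weight γ' = γ_sat − γ_w while the driving shear stress uses γ_sat:
FS = [c' + γ' z cos²β tanφ'] / [γ_sat z sinβ cosβ]
γ' = 18.9 − 9.81 = 9.09 kN/m³
Numerator = 13.6 + 9.09·1.5·cos²17.2°·tan24.5° = 13.6 + 9.09·1.5·0.9126·0.4557 = 19.270 kPa
Denominator = 18.9·1.5·sin17.2°·cos17.2° = 18.9·1.5·0.2957·0.9553 = 8.008 kPa
FS = 19.270 / 8.008 = 2.406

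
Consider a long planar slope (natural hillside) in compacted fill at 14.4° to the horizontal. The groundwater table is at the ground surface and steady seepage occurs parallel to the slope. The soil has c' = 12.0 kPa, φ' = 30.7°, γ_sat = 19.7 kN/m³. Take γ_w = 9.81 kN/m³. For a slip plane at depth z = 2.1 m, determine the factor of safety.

With seepage parallel to the slope and the water table at the surface, the effective normal stress on the slip plane uses the buoyant unit weight γ' = γ_sat − γ_w while the driving shear stress uses γ_sat:
FS = [c' + γ' z cos²β tanφ'] / [γ_sat z sinβ cosβ]
γ' = 19.7 − 9.81 = 9.89 kN/m³
Numerator = 12.0 + 9.89·2.1·cos²14.4°·tan30.7° = 12.0 + 9.89·2.1·0.9382·0.5938 = 23.569 kPa
Denominator = 19.7·2.1·sin14.4°·cos14.4° = 19.7·2.1·0.2487·0.9686 = 9.965 kPa
FS = 23.569 / 9.965 = 2.365

FS = 2.37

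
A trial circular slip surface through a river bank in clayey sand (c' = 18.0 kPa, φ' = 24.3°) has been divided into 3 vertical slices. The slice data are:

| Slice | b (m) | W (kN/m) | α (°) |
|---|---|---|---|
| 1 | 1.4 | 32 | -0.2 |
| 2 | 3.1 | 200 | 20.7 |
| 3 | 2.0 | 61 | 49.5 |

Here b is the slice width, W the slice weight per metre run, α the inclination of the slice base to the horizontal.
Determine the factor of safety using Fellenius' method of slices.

Ordinary method of slices: FS = Σ[c'·Δl_i + (W_i cosα_i)·tanφ'] / Σ W_i sinα_i, with Δl_i = b_i / cosα_i.
Slice 1: Δl = 1.4/cos(-0.2°) = 1.400 m; N'_1 = 32·cos(-0.2°) = 32.0; c'Δl = 25.20; W sinα = -0.1
Slice 2: Δl = 3.1/cos20.7° = 3.314 m; N'_2 = 200·cos20.7° = 187.1; c'Δl = 59.65; W sinα = 70.7
Slice 3: Δl = 2.0/cos49.5° = 3.080 m; N'_3 = 61·cos49.5° = 39.6; c'Δl = 55.43; W sinα = 46.4
Σc'Δl = 140.3 kN/m; ΣN' = 258.7 kN/m; ΣW sinα = 117.0 kN/m
Resisting = 140.3 + 258.7·tan24.3° = 140.3 + 116.8 = 257.1 kN/m
FS = 257.1 / 117.0 = 2.198

FS = 2.20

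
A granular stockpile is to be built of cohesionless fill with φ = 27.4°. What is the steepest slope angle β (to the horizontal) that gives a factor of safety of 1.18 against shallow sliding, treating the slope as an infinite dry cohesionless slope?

β = 23.7°

For an infinite dry cohesionless slope FS = tanφ/tanβ, so tanβ = tanφ / FS.
tanβ = tan27.4° / 1.18 = 0.5184 / 1.18 = 0.4393
β = arctan(0.4393) = 23.71°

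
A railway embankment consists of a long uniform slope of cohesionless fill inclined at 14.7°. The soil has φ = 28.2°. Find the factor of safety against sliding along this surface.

For a dry cohesionless infinite slope the factor of safety is FS = tanφ / tanβ.
FS = tan28.2° / tan14.7° = 0.5362 / 0.2623 = 2.044

FS = 2.04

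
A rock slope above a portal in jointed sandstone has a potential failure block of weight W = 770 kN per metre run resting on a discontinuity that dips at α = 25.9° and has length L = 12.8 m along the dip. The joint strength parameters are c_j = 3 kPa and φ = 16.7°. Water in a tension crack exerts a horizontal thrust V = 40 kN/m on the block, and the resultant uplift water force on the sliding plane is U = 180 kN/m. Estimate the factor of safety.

FS = 0.50

Resolving the block weight along and normal to the plane and applying the Mohr–Coulomb strength on the joint:
N' = W cosα − U − V sinα = 770·cos25.9° − 180 − 40·sin25.9° = 495.2 kN/m
Driving force T = W sinα + V cosα = 770·sin25.9° + 40·cos25.9° = 372.3 kN/m
Resisting force R = c_j·L + N'·tanφ = 3·12.8 + 495.2·tan16.7° = 38.4 + 148.6 = 187.0 kN/m
FS = R / T = 187.0 / 372.3 = 0.502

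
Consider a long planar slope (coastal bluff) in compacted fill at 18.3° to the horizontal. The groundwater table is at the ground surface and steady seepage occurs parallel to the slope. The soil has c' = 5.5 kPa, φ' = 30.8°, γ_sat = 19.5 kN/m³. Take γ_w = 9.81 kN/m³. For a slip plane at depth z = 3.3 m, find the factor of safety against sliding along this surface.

With seepage parallel to the slope and the water table at the surface, the effective normal stress on the slip plane uses the buoyant unit weight γ' = γ_sat − γ_w while the driving shear stress uses γ_sat:
FS = [c' + γ' z cos²β tanφ'] / [γ_sat z sinβ cosβ]
γ' = 19.5 − 9.81 = 9.69 kN/m³
Numerator = 5.5 + 9.69·3.3·cos²18.3°·tan30.8° = 5.5 + 9.69·3.3·0.9014·0.5961 = 22.683 kPa
Denominator = 19.5·3.3·sin18.3°·cos18.3° = 19.5·3.3·0.3140·0.9494 = 19.184 kPa
FS = 22.683 / 19.184 = 1.182

FS = 1.18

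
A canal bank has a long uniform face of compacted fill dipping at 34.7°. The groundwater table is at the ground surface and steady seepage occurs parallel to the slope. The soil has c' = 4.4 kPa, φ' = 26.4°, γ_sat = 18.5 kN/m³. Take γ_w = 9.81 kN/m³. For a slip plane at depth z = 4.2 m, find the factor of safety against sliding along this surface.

FS = 0.46

With seepage parallel to the slope and the water table at the surface, the effective normal stress on the slip plane uses the buoyant unit weight γ' = γ_sat − γ_w while the driving shear stress uses γ_sat:
FS = [c' + γ' z cos²β tanφ'] / [γ_sat z sinβ cosβ]
γ' = 18.5 − 9.81 = 8.69 kN/m³
Numerator = 4.4 + 8.69·4.2·cos²34.7°·tan26.4° = 4.4 + 8.69·4.2·0.6759·0.4964 = 16.646 kPa
Denominator = 18.5·4.2·sin34.7°·cos34.7° = 18.5·4.2·0.5693·0.8221 = 36.366 kPa
FS = 16.646 / 36.366 = 0.458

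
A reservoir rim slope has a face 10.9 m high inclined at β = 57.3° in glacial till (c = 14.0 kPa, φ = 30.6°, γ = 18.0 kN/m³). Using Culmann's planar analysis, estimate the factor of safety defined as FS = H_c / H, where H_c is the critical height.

H_c = (4c/γ) · sinβ cosφ / [1 − cos(β − φ)]
    = (4·14.0/18.0) · sin57.3°·cos30.6° / [1 − cos26.7°]
    = 3.111 · 0.7243 / 0.1066 = 21.13 m
FS = H_c / H = 21.13 / 10.9 = 1.939

FS = 1.94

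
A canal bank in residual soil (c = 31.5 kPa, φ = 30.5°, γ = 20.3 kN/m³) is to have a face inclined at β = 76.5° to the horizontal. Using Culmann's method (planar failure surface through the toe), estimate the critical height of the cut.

H_c = 17.03 m

Culmann's analysis gives the critical failure plane at α_cr = (β + φ)/2 = (76.5 + 30.5)/2 = 53.5°, and the critical height
H_c = (4c/γ) · sinβ cosφ / [1 − cos(β − φ)]
    = (4·31.5/20.3) · sin76.5°·cos30.5° / [1 − cos(46.0°)]
    = 6.207 · 0.9724·0.8616 / [1 − 0.6947]
    = 6.207 · 0.8378 / 0.3053
    = 17.03 m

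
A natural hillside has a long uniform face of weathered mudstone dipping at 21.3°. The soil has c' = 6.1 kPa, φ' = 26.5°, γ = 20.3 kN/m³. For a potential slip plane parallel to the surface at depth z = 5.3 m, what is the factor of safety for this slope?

For an infinite slope with a slip plane parallel to the surface (no pore pressure): FS = [c' + γz cos²β tanφ'] / [γz sinβ cosβ].
γz = 20.3·5.3 = 107.59 kN/m²
Numerator = 6.1 + 107.59·cos²21.3°·tan26.5° = 6.1 + 107.59·0.8680·0.4986 = 52.664 kPa
Denominator = 107.59·sin21.3°·cos21.3° = 107.59·0.3633·0.9317 = 36.413 kPa
FS = 52.664 / 36.413 = 1.446

FS = 1.45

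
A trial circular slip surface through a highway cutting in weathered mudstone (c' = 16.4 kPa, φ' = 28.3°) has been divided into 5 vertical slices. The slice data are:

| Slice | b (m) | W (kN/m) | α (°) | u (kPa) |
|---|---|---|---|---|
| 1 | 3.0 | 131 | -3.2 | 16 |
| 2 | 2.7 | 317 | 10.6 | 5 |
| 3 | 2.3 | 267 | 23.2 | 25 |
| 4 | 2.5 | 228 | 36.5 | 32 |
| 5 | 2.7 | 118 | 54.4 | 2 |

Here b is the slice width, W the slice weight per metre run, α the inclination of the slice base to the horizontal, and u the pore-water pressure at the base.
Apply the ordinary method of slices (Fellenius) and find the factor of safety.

Ordinary method of slices: FS = Σ[c'·Δl_i + (W_i cosα_i − u_i·Δl_i)·tanφ'] / Σ W_i sinα_i, with Δl_i = b_i / cosα_i.
Slice 1: Δl = 3.0/cos(-3.2°) = 3.005 m; N'_1 = 131·cos(-3.2°) − 16·3.005 = 82.7; c'Δl = 49.28; W sinα = -7.3
Slice 2: Δl = 2.7/cos10.6° = 2.747 m; N'_2 = 317·cos10.6° − 5·2.747 = 297.9; c'Δl = 45.05; W sinα = 58.3
Slice 3: Δl = 2.3/cos23.2° = 2.502 m; N'_3 = 267·cos23.2° − 25·2.502 = 182.9; c'Δl = 41.04; W sinα = 105.2
Slice 4: Δl = 2.5/cos36.5° = 3.110 m; N'_4 = 228·cos36.5° − 32·3.110 = 83.8; c'Δl = 51.00; W sinα = 135.6
Slice 5: Δl = 2.7/cos54.4° = 4.638 m; N'_5 = 118·cos54.4° − 2·4.638 = 59.4; c'Δl = 76.07; W sinα = 95.9
Σc'Δl = 262.4 kN/m; ΣN' = 706.6 kN/m; ΣW sinα = 387.7 kN/m
Resisting = 262.4 + 706.6·tan28.3° = 262.4 + 380.5 = 642.9 kN/m
FS = 642.9 / 387.7 = 1.658

FS = 1.66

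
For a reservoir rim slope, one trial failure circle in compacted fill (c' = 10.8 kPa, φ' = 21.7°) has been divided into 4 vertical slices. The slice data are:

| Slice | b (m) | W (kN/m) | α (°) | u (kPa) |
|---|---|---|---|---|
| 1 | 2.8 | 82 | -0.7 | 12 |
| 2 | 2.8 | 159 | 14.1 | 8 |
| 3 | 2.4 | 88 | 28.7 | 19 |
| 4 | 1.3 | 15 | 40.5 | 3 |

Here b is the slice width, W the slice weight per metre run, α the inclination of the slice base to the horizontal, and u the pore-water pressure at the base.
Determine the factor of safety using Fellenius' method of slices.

Ordinary method of slices: FS = Σ[c'·Δl_i + (W_i cosα_i − u_i·Δl_i)·tanφ'] / Σ W_i sinα_i, with Δl_i = b_i / cosα_i.
Slice 1: Δl = 2.8/cos(-0.7°) = 2.800 m; N'_1 = 82·cos(-0.7°) − 12·2.800 = 48.4; c'Δl = 30.24; W sinα = -1.0
Slice 2: Δl = 2.8/cos14.1° = 2.887 m; N'_2 = 159·cos14.1° − 8·2.887 = 131.1; c'Δl = 31.18; W sinα = 38.7
Slice 3: Δl = 2.4/cos28.7° = 2.736 m; N'_3 = 88·cos28.7° − 19·2.736 = 25.2; c'Δl = 29.55; W sinα = 42.3
Slice 4: Δl = 1.3/cos40.5° = 1.710 m; N'_4 = 15·cos40.5° − 3·1.710 = 6.3; c'Δl = 18.46; W sinα = 9.7
Σc'Δl = 109.4 kN/m; ΣN' = 211.0 kN/m; ΣW sinα = 89.7 kN/m
Resisting = 109.4 + 211.0·tan21.7° = 109.4 + 84.0 = 193.4 kN/m
FS = 193.4 / 89.7 = 2.155

FS = 2.16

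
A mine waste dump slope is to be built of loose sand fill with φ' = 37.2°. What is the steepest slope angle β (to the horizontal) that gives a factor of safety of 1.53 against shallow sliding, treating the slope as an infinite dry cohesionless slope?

β = 26.4°

For an infinite dry cohesionless slope FS = tanφ'/tanβ, so tanβ = tanφ' / FS.
tanβ = tan37.2° / 1.53 = 0.7590 / 1.53 = 0.4961
β = arctan(0.4961) = 26.39°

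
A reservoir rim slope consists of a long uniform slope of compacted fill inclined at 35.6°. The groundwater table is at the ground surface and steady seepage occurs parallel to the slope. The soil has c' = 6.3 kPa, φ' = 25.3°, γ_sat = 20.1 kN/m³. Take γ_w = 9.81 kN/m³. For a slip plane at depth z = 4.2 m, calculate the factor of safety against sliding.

With seepage parallel to the slope and the water table at the surface, the effective normal stress on the slip plane uses the buoyant unit weight γ' = γ_sat − γ_w while the driving shear stress uses γ_sat:
FS = [c' + γ' z cos²β tanφ'] / [γ_sat z sinβ cosβ]
γ' = 20.1 − 9.81 = 10.29 kN/m³
Numerator = 6.3 + 10.29·4.2·cos²35.6°·tan25.3° = 6.3 + 10.29·4.2·0.6611·0.4727 = 19.806 kPa
Denominator = 20.1·4.2·sin35.6°·cos35.6° = 20.1·4.2·0.5821·0.8131 = 39.958 kPa
FS = 19.806 / 39.958 = 0.496

FS = 0.50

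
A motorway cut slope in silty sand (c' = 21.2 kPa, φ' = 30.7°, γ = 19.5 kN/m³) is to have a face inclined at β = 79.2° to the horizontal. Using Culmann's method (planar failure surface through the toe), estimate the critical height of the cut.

H_c = 10.89 m

Culmann's analysis gives the critical failure plane at α_cr = (β + φ')/2 = (79.2 + 30.7)/2 = 55.0°, and the critical height
H_c = (4c'/γ) · sinβ cosφ' / [1 − cos(β − φ')]
    = (4·21.2/19.5) · sin79.2°·cos30.7° / [1 − cos(48.5°)]
    = 4.349 · 0.9823·0.8599 / [1 − 0.6626]
    = 4.349 · 0.8446 / 0.3374
    = 10.89 m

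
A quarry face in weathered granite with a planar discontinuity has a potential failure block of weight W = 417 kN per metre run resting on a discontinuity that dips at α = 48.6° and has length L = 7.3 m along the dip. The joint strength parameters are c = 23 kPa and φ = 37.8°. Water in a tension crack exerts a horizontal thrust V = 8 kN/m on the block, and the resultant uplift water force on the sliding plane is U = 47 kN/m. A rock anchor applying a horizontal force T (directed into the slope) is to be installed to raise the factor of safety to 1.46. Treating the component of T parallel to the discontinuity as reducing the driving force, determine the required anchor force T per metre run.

T = 80 kN/m

Resolving forces along and normal to the sliding plane, with the horizontal anchor force T adding T·sinα to the effective normal force and T·cosα acting up the plane against the driving force:
FS = [cL + (W cosα − U − V sinα + T sinα) tanφ] / [W sinα + V cosα − T cosα]
Without the anchor: N' = 222.8 kN/m, driving T_d = 318.1 kN/m, resisting R = 23·7.3 + 222.8·tan37.8° = 340.7 kN/m, FS = 1.07.
Setting FS = 1.46 and solving for T:
1.46·(318.1 − T cos48.6°) = 340.7 + T sin48.6°·tan37.8°
T·(sin48.6°·tan37.8° + 1.46·cos48.6°) = 1.46·318.1 − 340.7
T·(0.7501·0.7757 + 1.46·0.6613) = 464.4 − 340.7 = 123.7
T·1.5474 = 123.7
T = 80.0 kN/m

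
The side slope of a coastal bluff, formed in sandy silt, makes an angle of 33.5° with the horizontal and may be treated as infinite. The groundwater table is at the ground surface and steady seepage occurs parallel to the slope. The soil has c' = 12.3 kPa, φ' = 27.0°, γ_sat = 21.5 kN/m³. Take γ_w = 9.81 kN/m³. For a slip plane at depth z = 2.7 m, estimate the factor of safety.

With seepage parallel to the slope and the water table at the surface, the effective normal stress on the slip plane uses the buoyant unit weight γ' = γ_sat − γ_w while the driving shear stress uses γ_sat:
FS = [c' + γ' z cos²β tanφ'] / [γ_sat z sinβ cosβ]
γ' = 21.5 − 9.81 = 11.69 kN/m³
Numerator = 12.3 + 11.69·2.7·cos²33.5°·tan27.0° = 12.3 + 11.69·2.7·0.6954·0.5095 = 23.483 kPa
Denominator = 21.5·2.7·sin33.5°·cos33.5° = 21.5·2.7·0.5519·0.8339 = 26.718 kPa
FS = 23.483 / 26.718 = 0.879

FS = 0.88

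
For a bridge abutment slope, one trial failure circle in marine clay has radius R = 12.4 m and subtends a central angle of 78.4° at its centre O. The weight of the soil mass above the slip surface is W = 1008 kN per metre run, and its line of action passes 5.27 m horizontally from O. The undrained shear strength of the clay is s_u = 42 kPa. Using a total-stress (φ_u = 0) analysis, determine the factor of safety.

Taking moments about the centre O, the resisting moment is provided by the undrained shear strength acting along the arc:
Arc length L_a = R·θ = 12.4·(78.4°·π/180) = 12.4·1.3683 = 16.97 m
M_R = s_u·L_a·R = 42·16.97·12.4 = 8836.6 kN·m/m
M_D = W·d = 1008·5.27 = 5312.2 kN·m/m
FS = M_R / M_D = 8836.6 / 5312.2 = 1.663

FS = 1.66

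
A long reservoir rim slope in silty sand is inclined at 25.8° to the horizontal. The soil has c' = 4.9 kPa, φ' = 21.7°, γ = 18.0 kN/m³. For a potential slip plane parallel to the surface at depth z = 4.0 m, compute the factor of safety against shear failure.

For an infinite slope with a slip plane parallel to the surface (no pore pressure): FS = [c' + γz cos²β tanφ'] / [γz sinβ cosβ].
γz = 18.0·4.0 = 72.00 kN/m²
Numerator = 4.9 + 72.00·cos²25.8°·tan21.7° = 4.9 + 72.00·0.8106·0.3979 = 28.125 kPa
Denominator = 72.00·sin25.8°·cos25.8° = 72.00·0.4352·0.9003 = 28.213 kPa
FS = 28.125 / 28.213 = 0.997

FS = 1.00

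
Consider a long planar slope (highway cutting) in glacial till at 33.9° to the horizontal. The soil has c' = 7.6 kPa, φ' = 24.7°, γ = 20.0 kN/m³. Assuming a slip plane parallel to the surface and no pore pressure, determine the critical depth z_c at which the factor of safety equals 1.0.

z_c = 2.60 m

Setting FS = 1.00 in FS = [c' + γz cos²β tanφ'] / [γz sinβ cosβ] and solving for z:
z = c' / [γ cosβ (FS·sinβ − cosβ·tanφ')]
  = 7.6 / [20.0·cos33.9°·(1.00·sin33.9° − cos33.9°·tan24.7°)]
  = 7.6 / [20.0·0.8300·(1.00·0.5577 − 0.8300·0.4599)]
  = 7.6 / 2.9213 = 2.602 m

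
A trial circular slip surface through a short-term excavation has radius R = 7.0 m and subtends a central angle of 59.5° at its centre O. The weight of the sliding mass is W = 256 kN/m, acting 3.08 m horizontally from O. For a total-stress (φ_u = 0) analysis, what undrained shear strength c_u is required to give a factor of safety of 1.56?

c_u = 24.2 kPa

FS = c_u·L_a·R / (W·d), so c_u = FS·W·d / (L_a·R).
Arc length L_a = R·θ = 7.0·(59.5°·π/180) = 7.0·1.0385 = 7.27 m
c_u = 1.56·256·3.08 / (7.27·7.0) = 1230.0 / 50.89 = 24.17 kPa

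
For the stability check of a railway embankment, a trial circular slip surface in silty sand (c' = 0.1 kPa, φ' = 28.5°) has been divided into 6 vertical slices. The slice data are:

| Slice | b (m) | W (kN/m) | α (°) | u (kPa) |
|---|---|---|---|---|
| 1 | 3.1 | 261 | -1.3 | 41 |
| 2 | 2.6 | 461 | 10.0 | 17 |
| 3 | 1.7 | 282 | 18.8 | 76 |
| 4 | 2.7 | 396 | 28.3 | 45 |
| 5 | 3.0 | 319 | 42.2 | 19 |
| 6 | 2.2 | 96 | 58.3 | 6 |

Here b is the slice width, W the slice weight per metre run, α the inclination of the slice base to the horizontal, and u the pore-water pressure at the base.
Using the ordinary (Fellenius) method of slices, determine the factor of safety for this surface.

Ordinary method of slices: FS = Σ[c'·Δl_i + (W_i cosα_i − u_i·Δl_i)·tanφ'] / Σ W_i sinα_i, with Δl_i = b_i / cosα_i.
Slice 1: Δl = 3.1/cos(-1.3°) = 3.101 m; N'_1 = 261·cos(-1.3°) − 41·3.101 = 133.8; c'Δl = 0.31; W sinα = -5.9
Slice 2: Δl = 2.6/cos10.0° = 2.640 m; N'_2 = 461·cos10.0° − 17·2.640 = 409.1; c'Δl = 0.26; W sinα = 80.1
Slice 3: Δl = 1.7/cos18.8° = 1.796 m; N'_3 = 282·cos18.8° − 76·1.796 = 130.5; c'Δl = 0.18; W sinα = 90.9
Slice 4: Δl = 2.7/cos28.3° = 3.067 m; N'_4 = 396·cos28.3° − 45·3.067 = 210.7; c'Δl = 0.31; W sinα = 187.7
Slice 5: Δl = 3.0/cos42.2° = 4.050 m; N'_5 = 319·cos42.2° − 19·4.050 = 159.4; c'Δl = 0.40; W sinα = 214.3
Slice 6: Δl = 2.2/cos58.3° = 4.187 m; N'_6 = 96·cos58.3° − 6·4.187 = 25.3; c'Δl = 0.42; W sinα = 81.7
Σc'Δl = 1.9 kN/m; ΣN' = 1068.8 kN/m; ΣW sinα = 648.7 kN/m
Resisting = 1.9 + 1068.8·tan28.5° = 1.9 + 580.3 = 582.2 kN/m
FS = 582.2 / 648.7 = 0.897

FS = 0.90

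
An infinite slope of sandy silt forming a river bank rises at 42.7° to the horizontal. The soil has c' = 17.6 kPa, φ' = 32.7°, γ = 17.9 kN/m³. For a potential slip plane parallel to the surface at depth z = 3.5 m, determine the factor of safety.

FS = 1.26

For an infinite slope with a slip plane parallel to the surface (no pore pressure): FS = [c' + γz cos²β tanφ'] / [γz sinβ cosβ].
γz = 17.9·3.5 = 62.65 kN/m²
Numerator = 17.6 + 62.65·cos²42.7°·tan32.7° = 17.6 + 62.65·0.5401·0.6420 = 39.323 kPa
Denominator = 62.65·sin42.7°·cos42.7° = 62.65·0.6782·0.7349 = 31.224 kPa
FS = 39.323 / 31.224 = 1.259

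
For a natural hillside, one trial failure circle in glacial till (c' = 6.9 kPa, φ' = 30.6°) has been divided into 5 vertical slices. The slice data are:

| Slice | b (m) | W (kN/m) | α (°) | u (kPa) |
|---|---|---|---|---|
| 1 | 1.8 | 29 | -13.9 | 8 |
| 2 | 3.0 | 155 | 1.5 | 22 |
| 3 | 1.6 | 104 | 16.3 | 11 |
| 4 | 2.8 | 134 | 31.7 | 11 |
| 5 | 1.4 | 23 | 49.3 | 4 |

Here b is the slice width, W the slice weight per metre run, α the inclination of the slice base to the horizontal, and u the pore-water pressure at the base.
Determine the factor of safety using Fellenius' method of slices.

FS = 2.11

Ordinary method of slices: FS = Σ[c'·Δl_i + (W_i cosα_i − u_i·Δl_i)·tanφ'] / Σ W_i sinα_i, with Δl_i = b_i / cosα_i.
Slice 1: Δl = 1.8/cos(-13.9°) = 1.854 m; N'_1 = 29·cos(-13.9°) − 8·1.854 = 13.3; c'Δl = 12.79; W sinα = -7.0
Slice 2: Δl = 3.0/cos1.5° = 3.001 m; N'_2 = 155·cos1.5° − 22·3.001 = 88.9; c'Δl = 20.71; W sinα = 4.1
Slice 3: Δl = 1.6/cos16.3° = 1.667 m; N'_3 = 104·cos16.3° − 11·1.667 = 81.5; c'Δl = 11.50; W sinα = 29.2
Slice 4: Δl = 2.8/cos31.7° = 3.291 m; N'_4 = 134·cos31.7° − 11·3.291 = 77.8; c'Δl = 22.71; W sinα = 70.4
Slice 5: Δl = 1.4/cos49.3° = 2.147 m; N'_5 = 23·cos49.3° − 4·2.147 = 6.4; c'Δl = 14.81; W sinα = 17.4
Σc'Δl = 82.5 kN/m; ΣN' = 267.9 kN/m; ΣW sinα = 114.1 kN/m
Resisting = 82.5 + 267.9·tan30.6° = 82.5 + 158.5 = 241.0 kN/m
FS = 241.0 / 114.1 = 2.111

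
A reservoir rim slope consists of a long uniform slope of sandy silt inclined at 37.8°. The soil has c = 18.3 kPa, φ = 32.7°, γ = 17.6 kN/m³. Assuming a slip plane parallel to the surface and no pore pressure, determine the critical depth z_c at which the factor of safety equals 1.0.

Setting FS = 1.00 in FS = [c + γz cos²β tanφ] / [γz sinβ cosβ] and solving for z:
z = c / [γ cosβ (FS·sinβ − cosβ·tanφ)]
  = 18.3 / [17.6·cos37.8°·(1.00·sin37.8° − cos37.8°·tan32.7°)]
  = 18.3 / [17.6·0.7902·(1.00·0.6129 − 0.7902·0.6420)]
  = 18.3 / 1.4691 = 12.457 m

z_c = 12.46 m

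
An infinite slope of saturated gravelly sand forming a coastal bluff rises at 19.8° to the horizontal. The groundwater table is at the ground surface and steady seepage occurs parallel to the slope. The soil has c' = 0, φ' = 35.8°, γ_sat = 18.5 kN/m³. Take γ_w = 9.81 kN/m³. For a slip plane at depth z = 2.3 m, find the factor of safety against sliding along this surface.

With seepage parallel to the slope and the water table at the surface, the effective normal stress on the slip plane uses the buoyant unit weight γ' = γ_sat − γ_w while the driving shear stress uses γ_sat:
FS = [c' + γ' z cos²β tanφ'] / [γ_sat z sinβ cosβ]
(For c' = 0 this reduces to FS = (γ'/γ_sat)·tanφ'/tanβ.)
γ' = 18.5 − 9.81 = 8.69 kN/m³
Numerator = 0.0 + 8.69·2.3·cos²19.8°·tan35.8° = 0.0 + 8.69·2.3·0.8853·0.7212 = 12.761 kPa
Denominator = 18.5·2.3·sin19.8°·cos19.8° = 18.5·2.3·0.3387·0.9409 = 13.561 kPa
FS = 12.761 / 13.561 = 0.941

FS = 0.94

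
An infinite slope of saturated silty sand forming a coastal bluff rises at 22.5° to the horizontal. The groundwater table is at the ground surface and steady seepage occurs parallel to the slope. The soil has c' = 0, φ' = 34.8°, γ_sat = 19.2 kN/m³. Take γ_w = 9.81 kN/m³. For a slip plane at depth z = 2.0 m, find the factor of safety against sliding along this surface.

With seepage parallel to the slope and the water table at the surface, the effective normal stress on the slip plane uses the buoyant unit weight γ' = γ_sat − γ_w while the driving shear stress uses γ_sat:
FS = [c' + γ' z cos²β tanφ'] / [γ_sat z sinβ cosβ]
(For c' = 0 this reduces to FS = (γ'/γ_sat)·tanφ'/tanβ.)
γ' = 19.2 − 9.81 = 9.39 kN/m³
Numerator = 0.0 + 9.39·2.0·cos²22.5°·tan34.8° = 0.0 + 9.39·2.0·0.8536·0.6950 = 11.141 kPa
Denominator = 19.2·2.0·sin22.5°·cos22.5° = 19.2·2.0·0.3827·0.9239 = 13.576 kPa
FS = 11.141 / 13.576 = 0.821

FS = 0.82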